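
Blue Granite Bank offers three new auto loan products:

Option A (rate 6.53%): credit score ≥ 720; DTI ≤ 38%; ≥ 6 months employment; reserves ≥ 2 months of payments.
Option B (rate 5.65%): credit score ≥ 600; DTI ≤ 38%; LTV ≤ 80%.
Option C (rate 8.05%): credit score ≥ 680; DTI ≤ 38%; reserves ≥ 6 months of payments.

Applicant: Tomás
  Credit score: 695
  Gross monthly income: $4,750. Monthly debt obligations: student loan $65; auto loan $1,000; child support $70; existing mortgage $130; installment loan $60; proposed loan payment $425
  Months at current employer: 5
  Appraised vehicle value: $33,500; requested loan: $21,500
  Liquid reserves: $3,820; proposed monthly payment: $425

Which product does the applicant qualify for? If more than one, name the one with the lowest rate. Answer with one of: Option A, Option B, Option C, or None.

Option B

Total debts = (65 + 1,000 + 70 + 130 + 60 + 425) = 1,750; DTI = 1,750/4,750 = 36.8%.
LTV = 21,500/33,500 = 64.2%.
Reserves = 3,820/425 = 9.0 months.
Option A: score 695 < 720; DTI 36.8% ≤ 38%; employment 5 < 6 mo; reserves 9.0 ≥ 2 mo → does not qualify.
Option B: score 695 ≥ 600; DTI 36.8% ≤ 38%; LTV 64.2% ≤ 80% → qualifies.
Option C: score 695 ≥ 680; DTI 36.8% ≤ 38%; reserves 9.0 ≥ 6 mo → qualifies.
Qualifying: Option B, Option C. Lowest rate is 5.65% → Option B.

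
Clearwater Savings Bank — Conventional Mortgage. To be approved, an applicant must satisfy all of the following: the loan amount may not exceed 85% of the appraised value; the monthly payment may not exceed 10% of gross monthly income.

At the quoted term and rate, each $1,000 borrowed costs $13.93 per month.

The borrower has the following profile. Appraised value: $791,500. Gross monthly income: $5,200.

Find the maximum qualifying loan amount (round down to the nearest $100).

$37,300

Payment cap: 10% × $5,200 = $520/month.
At $13.93 per $1,000, that supports 520/13.93 × 1,000 ≈ $37,329 → $37,300.
LTV cap: 85% × $791,500 = $672,775 → $672,700.
Binding constraint: payment-to-income.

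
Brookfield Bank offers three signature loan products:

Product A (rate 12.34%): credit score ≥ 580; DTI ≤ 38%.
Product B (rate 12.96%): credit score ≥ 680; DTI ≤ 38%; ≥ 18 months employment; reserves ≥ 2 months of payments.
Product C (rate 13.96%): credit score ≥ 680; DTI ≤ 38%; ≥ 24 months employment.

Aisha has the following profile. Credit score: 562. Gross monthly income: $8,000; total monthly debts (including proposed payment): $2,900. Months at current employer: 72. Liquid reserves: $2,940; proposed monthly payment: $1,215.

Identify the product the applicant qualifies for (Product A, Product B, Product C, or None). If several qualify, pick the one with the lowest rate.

None

DTI = 2,900/8,000 = 36.2%.
Reserves = 2,940/1,215 = 2.4 months.
Product A: score 562 < 580; DTI 36.2% ≤ 38% → does not qualify.
Product B: score 562 < 680; DTI 36.2% ≤ 38%; employment 72 ≥ 18 mo; reserves 2.4 ≥ 2 mo → does not qualify.
Product C: score 562 < 680; DTI 36.2% ≤ 38%; employment 72 ≥ 24 mo → does not qualify.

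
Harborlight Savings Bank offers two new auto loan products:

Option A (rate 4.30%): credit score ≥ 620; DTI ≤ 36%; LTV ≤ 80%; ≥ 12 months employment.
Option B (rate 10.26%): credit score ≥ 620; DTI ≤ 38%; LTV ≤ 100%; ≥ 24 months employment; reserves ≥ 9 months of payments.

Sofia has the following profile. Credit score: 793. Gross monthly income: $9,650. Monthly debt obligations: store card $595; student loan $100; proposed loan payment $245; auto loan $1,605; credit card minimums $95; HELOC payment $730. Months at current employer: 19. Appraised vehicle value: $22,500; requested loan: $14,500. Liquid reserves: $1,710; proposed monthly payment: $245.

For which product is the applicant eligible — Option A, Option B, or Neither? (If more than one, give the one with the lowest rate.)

Total debts = (595 + 100 + 245 + 1,605 + 95 + 730) = 3,370; DTI = 3,370/9,650 = 34.9%.
LTV = 14,500/22,500 = 64.4%.
Reserves = 1,710/245 = 7.0 months.
Option A: score 793 ≥ 620; DTI 34.9% ≤ 36%; LTV 64.4% ≤ 80%; employment 19 ≥ 12 mo → qualifies.
Option B: score 793 ≥ 620; DTI 34.9% ≤ 38%; LTV 64.4% ≤ 100%; employment 19 < 24 mo; reserves 7.0 < 9 mo → does not qualify.

Option A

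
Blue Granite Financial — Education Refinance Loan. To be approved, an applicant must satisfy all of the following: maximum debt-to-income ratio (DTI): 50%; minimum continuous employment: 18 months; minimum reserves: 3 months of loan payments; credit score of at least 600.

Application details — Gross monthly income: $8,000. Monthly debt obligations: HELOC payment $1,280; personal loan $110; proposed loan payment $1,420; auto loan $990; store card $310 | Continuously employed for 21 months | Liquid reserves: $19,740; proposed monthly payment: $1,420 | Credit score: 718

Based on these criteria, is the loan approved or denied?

Total monthly debts = (1,280 + 110 + 1,420 + 990 + 310) = 4,110. DTI = 4,110/8,000 = 51.4% > 50%
Employment 21 ≥ 18 months
Reserves: 19,740 ÷ 1,420 = 13.9 months (meets 3-month minimum)
Credit score 718 ≥ 600 (meets)
Fails on DTI.

Denied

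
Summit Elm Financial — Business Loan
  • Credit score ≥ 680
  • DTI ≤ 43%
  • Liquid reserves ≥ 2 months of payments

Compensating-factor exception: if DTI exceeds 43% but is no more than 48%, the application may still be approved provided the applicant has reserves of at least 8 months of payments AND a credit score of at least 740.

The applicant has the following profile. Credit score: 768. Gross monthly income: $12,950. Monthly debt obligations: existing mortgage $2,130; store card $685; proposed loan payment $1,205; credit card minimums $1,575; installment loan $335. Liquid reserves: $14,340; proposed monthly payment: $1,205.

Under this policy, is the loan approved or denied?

Credit score 768 ≥ 680 (meets base)
Total debts = (2,130 + 685 + 1,205 + 1,575 + 335) = 5,930. DTI = 5,930/12,950 = 45.8% > 43% — standard DTI limit exceeded.
Reserves = 14,340/1,205 = 11.9 months ≥ 2
45.8% falls in the override range (43%–48%), so the compensating-factor test applies.
Reserves 11.9 ≥ 8 months; credit score 768 ≥ 740.
Both compensating conditions met → exception applies.

Approved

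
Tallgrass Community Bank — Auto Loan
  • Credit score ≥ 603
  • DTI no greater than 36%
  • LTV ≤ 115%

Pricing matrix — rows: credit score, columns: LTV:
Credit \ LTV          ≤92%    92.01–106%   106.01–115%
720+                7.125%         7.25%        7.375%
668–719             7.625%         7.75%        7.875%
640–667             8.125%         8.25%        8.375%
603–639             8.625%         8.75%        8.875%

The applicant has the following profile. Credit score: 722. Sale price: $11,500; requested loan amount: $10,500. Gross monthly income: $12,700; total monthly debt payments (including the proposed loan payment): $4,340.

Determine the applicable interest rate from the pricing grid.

7.125%

Credit score 722 ≥ 603; Debt-to-income = 4,340/12,700 = 34.2% — meets 36% limit
LTV = 10,500/11,500 = 91.3% ≤ 115%
Score 722 is in the 720+ band; LTV 91.3% is in the ≤92% band → 7.125%.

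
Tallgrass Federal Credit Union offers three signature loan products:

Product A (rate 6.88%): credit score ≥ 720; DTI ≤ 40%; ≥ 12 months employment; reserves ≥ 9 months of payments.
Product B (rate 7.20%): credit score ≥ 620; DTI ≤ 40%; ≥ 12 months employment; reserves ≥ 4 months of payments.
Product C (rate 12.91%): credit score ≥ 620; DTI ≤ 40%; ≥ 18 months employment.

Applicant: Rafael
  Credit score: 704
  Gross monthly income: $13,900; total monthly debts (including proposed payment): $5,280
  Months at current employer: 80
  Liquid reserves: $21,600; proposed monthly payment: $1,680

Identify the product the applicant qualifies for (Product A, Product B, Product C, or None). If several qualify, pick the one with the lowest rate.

DTI = 5,280/13,900 = 38%.
Reserves = 21,600/1,680 = 12.9 months.
Product A: score 704 < 720; DTI 38% ≤ 40%; employment 80 ≥ 12 mo; reserves 12.9 ≥ 9 mo → does not qualify.
Product B: score 704 ≥ 620; DTI 38% ≤ 40%; employment 80 ≥ 12 mo; reserves 12.9 ≥ 4 mo → qualifies.
Product C: score 704 ≥ 620; DTI 38% ≤ 40%; employment 80 ≥ 18 mo → qualifies.
Qualifying: Product B, Product C. Lowest rate is 7.20% → Product B.

Product B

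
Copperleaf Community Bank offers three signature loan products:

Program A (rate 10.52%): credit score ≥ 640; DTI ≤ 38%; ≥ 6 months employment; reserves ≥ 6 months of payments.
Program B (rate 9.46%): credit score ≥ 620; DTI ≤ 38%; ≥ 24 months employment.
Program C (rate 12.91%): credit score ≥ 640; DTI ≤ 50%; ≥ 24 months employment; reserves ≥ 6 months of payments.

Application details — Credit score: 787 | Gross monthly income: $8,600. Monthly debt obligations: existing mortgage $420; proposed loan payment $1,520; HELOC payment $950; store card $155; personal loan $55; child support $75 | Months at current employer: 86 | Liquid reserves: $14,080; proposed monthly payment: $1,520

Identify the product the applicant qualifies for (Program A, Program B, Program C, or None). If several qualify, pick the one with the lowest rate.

Total debts = (420 + 1,520 + 950 + 155 + 55 + 75) = 3,175; DTI = 3,175/8,600 = 36.9%.
Reserves = 14,080/1,520 = 9.3 months.
Program A: score 787 ≥ 640; DTI 36.9% ≤ 38%; employment 86 ≥ 6 mo; reserves 9.3 ≥ 6 mo → qualifies.
Program B: score 787 ≥ 620; DTI 36.9% ≤ 38%; employment 86 ≥ 24 mo → qualifies.
Program C: score 787 ≥ 640; DTI 36.9% ≤ 50%; employment 86 ≥ 24 mo; reserves 9.3 ≥ 6 mo → qualifies.
Qualifying: Program A, Program B, Program C. Lowest rate is 9.46% → Program B.

Program B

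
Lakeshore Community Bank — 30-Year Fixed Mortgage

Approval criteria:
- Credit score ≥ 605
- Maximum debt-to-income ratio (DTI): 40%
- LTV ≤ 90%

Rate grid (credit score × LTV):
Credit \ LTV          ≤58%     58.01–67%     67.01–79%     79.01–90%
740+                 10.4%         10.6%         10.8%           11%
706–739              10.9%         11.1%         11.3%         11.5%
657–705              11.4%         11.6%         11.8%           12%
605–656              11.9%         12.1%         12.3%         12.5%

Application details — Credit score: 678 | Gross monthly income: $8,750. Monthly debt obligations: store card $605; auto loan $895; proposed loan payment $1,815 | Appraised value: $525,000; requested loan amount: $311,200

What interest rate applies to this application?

11.6%

Credit score 678 ≥ 605; Total monthly debts = (605 + 895 + 1,815) = 3,315. Debt-to-income = 3,315/8,750 = 37.9% — meets 40% limit
LTV: 311,200 ÷ 525,000 = 59.3%, within 90% cap
Credit 678 → row 657–705; LTV 59.3% → column 58.01–67%. Grid cell → 11.6%.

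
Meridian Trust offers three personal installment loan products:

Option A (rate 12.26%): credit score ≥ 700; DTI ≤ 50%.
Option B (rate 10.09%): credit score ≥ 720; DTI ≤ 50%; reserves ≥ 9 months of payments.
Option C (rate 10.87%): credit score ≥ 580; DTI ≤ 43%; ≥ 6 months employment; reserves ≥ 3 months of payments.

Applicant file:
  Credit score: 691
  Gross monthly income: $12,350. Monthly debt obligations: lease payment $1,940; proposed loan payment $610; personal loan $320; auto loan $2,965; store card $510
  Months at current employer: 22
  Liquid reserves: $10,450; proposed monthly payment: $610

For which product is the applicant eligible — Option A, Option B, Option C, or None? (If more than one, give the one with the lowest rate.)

None

Total debts = (1,940 + 610 + 320 + 2,965 + 510) = 6,345; DTI = 6,345/12,350 = 51.4%.
Reserves = 10,450/610 = 17.1 months.
Option A: score 691 < 700; DTI 51.4% > 50% → does not qualify.
Option B: score 691 < 720; DTI 51.4% > 50%; reserves 17.1 ≥ 9 mo → does not qualify.
Option C: score 691 ≥ 580; DTI 51.4% > 43%; employment 22 ≥ 6 mo; reserves 17.1 ≥ 3 mo → does not qualify.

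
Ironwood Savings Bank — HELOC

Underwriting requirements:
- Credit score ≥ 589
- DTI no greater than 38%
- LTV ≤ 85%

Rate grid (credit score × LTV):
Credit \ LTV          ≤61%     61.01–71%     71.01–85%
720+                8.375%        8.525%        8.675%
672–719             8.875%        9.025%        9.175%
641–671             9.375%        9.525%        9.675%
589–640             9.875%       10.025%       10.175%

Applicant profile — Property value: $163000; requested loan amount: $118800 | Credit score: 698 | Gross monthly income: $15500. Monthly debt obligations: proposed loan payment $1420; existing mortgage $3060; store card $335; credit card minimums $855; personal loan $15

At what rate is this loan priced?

9.175%

Credit score 698 ≥ 589; Total monthly debts = (1,420 + 3,060 + 335 + 855 + 15) = 5,685. DTI: 5,685 ÷ 15,500 = 36.7%, within the 38% cap
LTV: 118,800 ÷ 163,000 = 72.9%, within 85% cap
Credit 698 → row 672–719; LTV 72.9% → column 71.01–85%. Grid cell → 9.175%.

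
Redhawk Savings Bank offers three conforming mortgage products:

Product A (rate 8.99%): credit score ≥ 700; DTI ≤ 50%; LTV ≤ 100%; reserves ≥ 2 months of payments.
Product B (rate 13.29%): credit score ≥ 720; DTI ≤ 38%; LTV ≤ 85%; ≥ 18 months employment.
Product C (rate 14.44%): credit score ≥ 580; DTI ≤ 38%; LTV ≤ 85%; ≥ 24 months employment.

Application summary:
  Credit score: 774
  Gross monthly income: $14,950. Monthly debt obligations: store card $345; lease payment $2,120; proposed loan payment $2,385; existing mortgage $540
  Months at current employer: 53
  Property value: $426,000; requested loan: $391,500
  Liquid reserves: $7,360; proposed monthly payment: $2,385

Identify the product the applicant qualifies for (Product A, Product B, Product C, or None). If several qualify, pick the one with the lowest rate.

Total debts = (345 + 2,120 + 2,385 + 540) = 5,390; DTI = 5,390/14,950 = 36.1%.
LTV = 391,500/426,000 = 91.9%.
Reserves = 7,360/2,385 = 3.1 months.
Product A: score 774 ≥ 700; DTI 36.1% ≤ 50%; LTV 91.9% ≤ 100%; reserves 3.1 ≥ 2 mo → qualifies.
Product B: score 774 ≥ 720; DTI 36.1% ≤ 38%; LTV 91.9% > 85%; employment 53 ≥ 18 mo → does not qualify.
Product C: score 774 ≥ 580; DTI 36.1% ≤ 38%; LTV 91.9% > 85%; employment 53 ≥ 24 mo → does not qualify.

Product A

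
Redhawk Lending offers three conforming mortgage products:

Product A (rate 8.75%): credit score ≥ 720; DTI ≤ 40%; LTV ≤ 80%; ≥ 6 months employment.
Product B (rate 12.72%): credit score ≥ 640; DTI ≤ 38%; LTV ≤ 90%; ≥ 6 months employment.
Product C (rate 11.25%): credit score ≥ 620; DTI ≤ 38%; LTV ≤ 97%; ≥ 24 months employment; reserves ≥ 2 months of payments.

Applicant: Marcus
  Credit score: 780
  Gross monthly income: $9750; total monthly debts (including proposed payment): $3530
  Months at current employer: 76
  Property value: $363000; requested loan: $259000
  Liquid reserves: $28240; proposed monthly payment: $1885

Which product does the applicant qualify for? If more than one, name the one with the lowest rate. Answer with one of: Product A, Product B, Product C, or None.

DTI = 3,530/9,750 = 36.2%.
LTV = 259,000/363,000 = 71.3%.
Reserves = 28,240/1,885 = 15.0 months.
Product A: score 780 ≥ 720; DTI 36.2% ≤ 40%; LTV 71.3% ≤ 80%; employment 76 ≥ 6 mo → qualifies.
Product B: score 780 ≥ 640; DTI 36.2% ≤ 38%; LTV 71.3% ≤ 90%; employment 76 ≥ 6 mo → qualifies.
Product C: score 780 ≥ 620; DTI 36.2% ≤ 38%; LTV 71.3% ≤ 97%; employment 76 ≥ 24 mo; reserves 15.0 ≥ 2 mo → qualifies.
Qualifying: Product A, Product B, Product C. Lowest rate is 8.75% → Product A.

Product A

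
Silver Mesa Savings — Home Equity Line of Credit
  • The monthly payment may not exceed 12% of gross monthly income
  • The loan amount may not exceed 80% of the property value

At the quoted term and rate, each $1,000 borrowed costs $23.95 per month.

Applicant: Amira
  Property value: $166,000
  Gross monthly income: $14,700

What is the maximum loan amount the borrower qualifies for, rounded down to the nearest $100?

Payment cap: 12% × $14,700 = $1,764/month.
At $23.95 per $1,000, that supports 1,764/23.95 × 1,000 ≈ $73,653 → $73,600.
LTV cap: 80% × $166,000 = $132,800 → $132,800.
Binding constraint: payment-to-income.

$73,600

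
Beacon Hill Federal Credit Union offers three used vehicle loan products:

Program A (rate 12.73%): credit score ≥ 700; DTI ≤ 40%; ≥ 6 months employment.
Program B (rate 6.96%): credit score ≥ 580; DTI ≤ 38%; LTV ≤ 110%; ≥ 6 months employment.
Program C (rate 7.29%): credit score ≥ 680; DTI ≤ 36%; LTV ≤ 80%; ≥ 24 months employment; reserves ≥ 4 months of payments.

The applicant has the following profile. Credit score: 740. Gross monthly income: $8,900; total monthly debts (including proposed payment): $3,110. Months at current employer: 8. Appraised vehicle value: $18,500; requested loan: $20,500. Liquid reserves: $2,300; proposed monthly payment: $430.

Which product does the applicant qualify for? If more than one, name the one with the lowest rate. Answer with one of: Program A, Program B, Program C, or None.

Program A

DTI = 3,110/8,900 = 34.9%.
LTV = 20,500/18,500 = 110.8%.
Reserves = 2,300/430 = 5.3 months.
Program A: score 740 ≥ 700; DTI 34.9% ≤ 40%; employment 8 ≥ 6 mo → qualifies.
Program B: score 740 ≥ 580; DTI 34.9% ≤ 38%; LTV 110.8% > 110%; employment 8 ≥ 6 mo → does not qualify.
Program C: score 740 ≥ 680; DTI 34.9% ≤ 36%; LTV 110.8% > 80%; employment 8 < 24 mo; reserves 5.3 ≥ 4 mo → does not qualify.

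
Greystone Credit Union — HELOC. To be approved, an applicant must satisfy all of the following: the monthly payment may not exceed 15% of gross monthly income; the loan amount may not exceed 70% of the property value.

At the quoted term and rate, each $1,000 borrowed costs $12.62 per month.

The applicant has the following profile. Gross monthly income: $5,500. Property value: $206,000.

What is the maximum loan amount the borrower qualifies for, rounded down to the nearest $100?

Payment cap: 15% × $5,500 = $825/month.
At $12.62 per $1,000, that supports 825/12.62 × 1,000 ≈ $65,372 → $65,300.
LTV cap: 70% × $206,000 = $144,200 → $144,200.
Binding constraint: payment-to-income.

$65,300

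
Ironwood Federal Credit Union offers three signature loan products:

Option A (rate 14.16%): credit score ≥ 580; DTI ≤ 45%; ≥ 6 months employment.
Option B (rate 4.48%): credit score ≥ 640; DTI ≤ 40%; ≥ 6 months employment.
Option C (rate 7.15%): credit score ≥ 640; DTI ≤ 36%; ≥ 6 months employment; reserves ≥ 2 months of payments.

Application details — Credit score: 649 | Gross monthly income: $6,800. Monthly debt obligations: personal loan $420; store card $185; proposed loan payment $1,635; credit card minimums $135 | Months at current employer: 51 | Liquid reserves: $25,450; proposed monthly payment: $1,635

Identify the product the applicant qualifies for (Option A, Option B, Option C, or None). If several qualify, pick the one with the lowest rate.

Option B

Total debts = (420 + 185 + 1,635 + 135) = 2,375; DTI = 2,375/6,800 = 34.9%.
Reserves = 25,450/1,635 = 15.6 months.
Option A: score 649 ≥ 580; DTI 34.9% ≤ 45%; employment 51 ≥ 6 mo → qualifies.
Option B: score 649 ≥ 640; DTI 34.9% ≤ 40%; employment 51 ≥ 6 mo → qualifies.
Option C: score 649 ≥ 640; DTI 34.9% ≤ 36%; employment 51 ≥ 6 mo; reserves 15.6 ≥ 2 mo → qualifies.
Qualifying: Option A, Option B, Option C. Lowest rate is 4.48% → Option B.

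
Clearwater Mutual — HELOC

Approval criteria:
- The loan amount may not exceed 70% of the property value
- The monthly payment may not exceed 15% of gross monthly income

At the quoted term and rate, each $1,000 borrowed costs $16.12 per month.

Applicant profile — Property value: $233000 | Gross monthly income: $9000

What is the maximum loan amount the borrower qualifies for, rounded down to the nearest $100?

$83,700

Payment cap: 15% × $9,000 = $1,350/month.
At $16.12 per $1,000, that supports 1,350/16.12 × 1,000 ≈ $83,746 → $83,700.
LTV cap: 70% × $233,000 = $163,100 → $163,100.
Binding constraint: payment-to-income.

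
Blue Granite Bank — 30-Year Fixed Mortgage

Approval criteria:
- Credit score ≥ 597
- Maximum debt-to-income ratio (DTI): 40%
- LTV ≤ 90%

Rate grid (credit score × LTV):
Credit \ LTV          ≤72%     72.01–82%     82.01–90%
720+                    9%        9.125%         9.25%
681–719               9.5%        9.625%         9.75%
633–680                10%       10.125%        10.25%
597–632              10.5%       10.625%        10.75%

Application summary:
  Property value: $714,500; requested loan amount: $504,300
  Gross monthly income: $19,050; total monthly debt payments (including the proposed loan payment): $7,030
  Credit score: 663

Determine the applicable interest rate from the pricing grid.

Credit score 663 ≥ 597; DTI = 7,030/19,050 = 36.9% ≤ 40%
LTV = 504,300/714,500 = 70.6% ≤ 90%
Credit 663 → row 633–680; LTV 70.6% → column ≤72%. Grid cell → 10%.

10%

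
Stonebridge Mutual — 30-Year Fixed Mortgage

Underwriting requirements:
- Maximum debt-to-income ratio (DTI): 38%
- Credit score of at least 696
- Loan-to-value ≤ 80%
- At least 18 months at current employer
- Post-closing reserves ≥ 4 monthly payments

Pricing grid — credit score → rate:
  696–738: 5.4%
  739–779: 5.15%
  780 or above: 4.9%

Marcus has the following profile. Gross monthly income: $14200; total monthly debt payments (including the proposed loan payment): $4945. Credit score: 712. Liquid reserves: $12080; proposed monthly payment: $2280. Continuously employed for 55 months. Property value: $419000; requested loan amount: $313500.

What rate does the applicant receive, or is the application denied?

Credit score 712 ≥ 696 (meets minimum)
Reserves = 12,080/2,280 = 5.3 months ≥ 4
Employment 55 ≥ 18 months
DTI: 4,945 ÷ 14,200 = 34.8%, within the 38% cap
LTV: 313,500 ÷ 419,000 = 74.8%, within 80% cap
All requirements met. Score 712 falls in the 696–738 tier → 5.4%.

Approved at 5.4%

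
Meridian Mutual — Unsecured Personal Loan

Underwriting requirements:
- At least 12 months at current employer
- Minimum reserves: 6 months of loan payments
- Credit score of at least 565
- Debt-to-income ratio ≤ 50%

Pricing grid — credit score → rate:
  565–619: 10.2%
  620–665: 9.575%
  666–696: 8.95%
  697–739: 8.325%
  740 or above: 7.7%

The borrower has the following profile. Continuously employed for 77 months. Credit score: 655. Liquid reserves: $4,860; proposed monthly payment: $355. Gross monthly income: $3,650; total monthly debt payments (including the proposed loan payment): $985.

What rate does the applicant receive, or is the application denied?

Credit score 655 ≥ 565 (meets minimum)
Employment 77 ≥ 12 months
DTI: 985 ÷ 3,650 = 27%, within the 50% cap
Reserves: 4,860 ÷ 355 = 13.7 months (meets 6-month minimum)
All requirements met. Score 655 falls in the 620–665 tier → 9.575%.

Approved at 9.575%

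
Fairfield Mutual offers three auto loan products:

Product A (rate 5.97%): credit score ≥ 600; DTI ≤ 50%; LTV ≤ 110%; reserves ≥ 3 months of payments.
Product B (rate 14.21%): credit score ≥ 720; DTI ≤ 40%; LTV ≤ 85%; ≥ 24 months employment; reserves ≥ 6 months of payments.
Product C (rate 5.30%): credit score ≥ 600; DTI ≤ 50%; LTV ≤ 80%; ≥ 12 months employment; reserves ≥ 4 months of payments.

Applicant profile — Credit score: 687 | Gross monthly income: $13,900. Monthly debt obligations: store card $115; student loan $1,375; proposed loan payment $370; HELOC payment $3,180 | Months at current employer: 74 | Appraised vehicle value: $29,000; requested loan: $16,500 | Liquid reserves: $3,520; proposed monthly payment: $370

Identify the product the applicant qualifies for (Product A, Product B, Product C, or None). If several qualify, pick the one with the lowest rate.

Total debts = (115 + 1,375 + 370 + 3,180) = 5,040; DTI = 5,040/13,900 = 36.3%.
LTV = 16,500/29,000 = 56.9%.
Reserves = 3,520/370 = 9.5 months.
Product A: score 687 ≥ 600; DTI 36.3% ≤ 50%; LTV 56.9% ≤ 110%; reserves 9.5 ≥ 3 mo → qualifies.
Product B: score 687 < 720; DTI 36.3% ≤ 40%; LTV 56.9% ≤ 85%; employment 74 ≥ 24 mo; reserves 9.5 ≥ 6 mo → does not qualify.
Product C: score 687 ≥ 600; DTI 36.3% ≤ 50%; LTV 56.9% ≤ 80%; employment 74 ≥ 12 mo; reserves 9.5 ≥ 4 mo → qualifies.
Qualifying: Product A, Product C. Lowest rate is 5.30% → Product C.

Product C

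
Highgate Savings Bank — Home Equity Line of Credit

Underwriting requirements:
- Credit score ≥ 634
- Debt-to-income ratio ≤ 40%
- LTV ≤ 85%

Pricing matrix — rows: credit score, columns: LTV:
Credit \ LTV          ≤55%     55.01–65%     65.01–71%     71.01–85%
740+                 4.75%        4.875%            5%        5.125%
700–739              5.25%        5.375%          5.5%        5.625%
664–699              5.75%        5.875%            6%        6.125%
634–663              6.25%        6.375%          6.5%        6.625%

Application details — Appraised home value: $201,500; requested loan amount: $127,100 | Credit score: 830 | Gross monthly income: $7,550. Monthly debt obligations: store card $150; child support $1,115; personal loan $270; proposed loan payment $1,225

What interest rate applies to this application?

4.875%

Credit score 830 ≥ 634; Total monthly debts = (150 + 1,115 + 270 + 1,225) = 2,760. DTI: 2,760 ÷ 7,550 = 36.6%, within the 40% cap
LTV = 127,100/201,500 = 63.1% ≤ 85%
Score 830 is in the 740+ band; LTV 63.1% is in the 55.01–65% band → 4.875%.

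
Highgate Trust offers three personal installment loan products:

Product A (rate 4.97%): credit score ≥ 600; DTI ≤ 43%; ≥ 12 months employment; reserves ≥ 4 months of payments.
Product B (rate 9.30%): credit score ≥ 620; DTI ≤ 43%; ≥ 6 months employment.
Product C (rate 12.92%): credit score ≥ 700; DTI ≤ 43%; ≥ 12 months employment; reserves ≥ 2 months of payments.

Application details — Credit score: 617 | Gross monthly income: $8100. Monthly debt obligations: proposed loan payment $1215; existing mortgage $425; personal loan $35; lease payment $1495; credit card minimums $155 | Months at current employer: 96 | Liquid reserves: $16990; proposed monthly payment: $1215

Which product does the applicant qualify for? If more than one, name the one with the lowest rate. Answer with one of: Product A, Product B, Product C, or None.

Total debts = (1,215 + 425 + 35 + 1,495 + 155) = 3,325; DTI = 3,325/8,100 = 41%.
Reserves = 16,990/1,215 = 14.0 months.
Product A: score 617 ≥ 600; DTI 41% ≤ 43%; employment 96 ≥ 12 mo; reserves 14.0 ≥ 4 mo → qualifies.
Product B: score 617 < 620; DTI 41% ≤ 43%; employment 96 ≥ 6 mo → does not qualify.
Product C: score 617 < 700; DTI 41% ≤ 43%; employment 96 ≥ 12 mo; reserves 14.0 ≥ 2 mo → does not qualify.

Product A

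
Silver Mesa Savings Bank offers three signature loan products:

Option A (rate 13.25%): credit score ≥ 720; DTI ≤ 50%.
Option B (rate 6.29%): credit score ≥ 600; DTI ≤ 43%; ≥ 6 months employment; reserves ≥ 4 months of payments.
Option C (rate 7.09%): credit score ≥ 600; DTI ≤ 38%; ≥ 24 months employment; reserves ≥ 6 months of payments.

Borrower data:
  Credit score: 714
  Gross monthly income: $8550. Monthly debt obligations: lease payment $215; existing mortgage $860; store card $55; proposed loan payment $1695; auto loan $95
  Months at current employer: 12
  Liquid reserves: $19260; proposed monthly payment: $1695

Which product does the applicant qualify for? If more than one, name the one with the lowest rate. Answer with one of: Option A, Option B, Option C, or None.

Option B

Total debts = (215 + 860 + 55 + 1,695 + 95) = 2,920; DTI = 2,920/8,550 = 34.2%.
Reserves = 19,260/1,695 = 11.4 months.
Option A: score 714 < 720; DTI 34.2% ≤ 50% → does not qualify.
Option B: score 714 ≥ 600; DTI 34.2% ≤ 43%; employment 12 ≥ 6 mo; reserves 11.4 ≥ 4 mo → qualifies.
Option C: score 714 ≥ 600; DTI 34.2% ≤ 38%; employment 12 < 24 mo; reserves 11.4 ≥ 6 mo → does not qualify.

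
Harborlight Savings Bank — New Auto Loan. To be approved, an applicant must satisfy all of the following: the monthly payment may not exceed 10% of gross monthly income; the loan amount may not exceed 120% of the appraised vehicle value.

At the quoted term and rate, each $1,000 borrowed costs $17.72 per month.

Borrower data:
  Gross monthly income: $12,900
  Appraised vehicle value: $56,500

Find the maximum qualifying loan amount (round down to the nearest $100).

$67,800

Payment cap: 10% × $12,900 = $1,290/month.
At $17.72 per $1,000, that supports 1,290/17.72 × 1,000 ≈ $72,799 → $72,700.
LTV cap: 120% × $56,500 = $67,800 → $67,800.
Binding constraint: loan-to-value.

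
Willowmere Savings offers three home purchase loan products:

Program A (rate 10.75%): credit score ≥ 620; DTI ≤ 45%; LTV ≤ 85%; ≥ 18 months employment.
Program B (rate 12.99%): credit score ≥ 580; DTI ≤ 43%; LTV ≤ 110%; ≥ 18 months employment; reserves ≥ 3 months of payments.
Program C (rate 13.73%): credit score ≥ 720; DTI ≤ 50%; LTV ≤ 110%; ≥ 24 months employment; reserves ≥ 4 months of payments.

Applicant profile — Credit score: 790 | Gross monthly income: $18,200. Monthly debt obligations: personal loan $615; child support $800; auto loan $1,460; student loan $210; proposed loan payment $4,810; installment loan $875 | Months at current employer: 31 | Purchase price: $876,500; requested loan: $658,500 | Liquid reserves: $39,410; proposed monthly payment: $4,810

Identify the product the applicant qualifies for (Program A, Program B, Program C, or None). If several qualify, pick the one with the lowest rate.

Program C

Total debts = (615 + 800 + 1,460 + 210 + 4,810 + 875) = 8,770; DTI = 8,770/18,200 = 48.2%.
LTV = 658,500/876,500 = 75.1%.
Reserves = 39,410/4,810 = 8.2 months.
Program A: score 790 ≥ 620; DTI 48.2% > 45%; LTV 75.1% ≤ 85%; employment 31 ≥ 18 mo → does not qualify.
Program B: score 790 ≥ 580; DTI 48.2% > 43%; LTV 75.1% ≤ 110%; employment 31 ≥ 18 mo; reserves 8.2 ≥ 3 mo → does not qualify.
Program C: score 790 ≥ 720; DTI 48.2% ≤ 50%; LTV 75.1% ≤ 110%; employment 31 ≥ 24 mo; reserves 8.2 ≥ 4 mo → qualifies.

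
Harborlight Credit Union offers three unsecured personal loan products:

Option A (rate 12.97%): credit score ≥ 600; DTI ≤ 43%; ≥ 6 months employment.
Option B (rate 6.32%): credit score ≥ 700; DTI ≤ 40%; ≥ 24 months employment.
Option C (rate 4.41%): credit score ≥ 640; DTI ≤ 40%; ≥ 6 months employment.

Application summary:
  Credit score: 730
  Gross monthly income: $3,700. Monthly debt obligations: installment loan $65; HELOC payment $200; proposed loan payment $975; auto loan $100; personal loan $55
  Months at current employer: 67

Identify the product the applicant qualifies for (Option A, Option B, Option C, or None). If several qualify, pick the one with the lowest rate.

Option C

Total debts = (65 + 200 + 975 + 100 + 55) = 1,395; DTI = 1,395/3,700 = 37.7%.
Option A: score 730 ≥ 600; DTI 37.7% ≤ 43%; employment 67 ≥ 6 mo → qualifies.
Option B: score 730 ≥ 700; DTI 37.7% ≤ 40%; employment 67 ≥ 24 mo → qualifies.
Option C: score 730 ≥ 640; DTI 37.7% ≤ 40%; employment 67 ≥ 6 mo → qualifies.
Qualifying: Option A, Option B, Option C. Lowest rate is 4.41% → Option C.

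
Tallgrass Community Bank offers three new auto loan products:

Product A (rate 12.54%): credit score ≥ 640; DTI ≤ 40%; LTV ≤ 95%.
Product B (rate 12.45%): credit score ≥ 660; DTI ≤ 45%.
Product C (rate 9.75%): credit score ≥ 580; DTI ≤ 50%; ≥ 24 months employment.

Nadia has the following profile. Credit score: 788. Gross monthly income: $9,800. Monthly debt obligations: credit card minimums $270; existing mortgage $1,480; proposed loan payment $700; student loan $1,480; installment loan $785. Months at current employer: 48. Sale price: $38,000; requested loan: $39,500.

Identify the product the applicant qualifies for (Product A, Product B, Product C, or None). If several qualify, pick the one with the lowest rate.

Product C

Total debts = (270 + 1,480 + 700 + 1,480 + 785) = 4,715; DTI = 4,715/9,800 = 48.1%.
LTV = 39,500/38,000 = 103.9%.
Product A: score 788 ≥ 640; DTI 48.1% > 40%; LTV 103.9% > 95% → does not qualify.
Product B: score 788 ≥ 660; DTI 48.1% > 45% → does not qualify.
Product C: score 788 ≥ 580; DTI 48.1% ≤ 50%; employment 48 ≥ 24 mo → qualifies.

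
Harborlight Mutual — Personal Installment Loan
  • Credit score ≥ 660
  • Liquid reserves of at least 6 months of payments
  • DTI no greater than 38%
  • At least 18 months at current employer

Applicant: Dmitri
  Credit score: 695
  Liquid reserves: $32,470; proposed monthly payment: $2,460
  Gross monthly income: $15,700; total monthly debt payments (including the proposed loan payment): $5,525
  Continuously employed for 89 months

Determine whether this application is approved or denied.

Credit score 695 ≥ 660 (meets)
Liquid reserves cover 32,470/2,460 = 13.2 months — ≥ 6 required
DTI = 5,525/15,700 = 35.2% ≤ 38%
Employment 89 ≥ 18 months
All criteria satisfied.

Approved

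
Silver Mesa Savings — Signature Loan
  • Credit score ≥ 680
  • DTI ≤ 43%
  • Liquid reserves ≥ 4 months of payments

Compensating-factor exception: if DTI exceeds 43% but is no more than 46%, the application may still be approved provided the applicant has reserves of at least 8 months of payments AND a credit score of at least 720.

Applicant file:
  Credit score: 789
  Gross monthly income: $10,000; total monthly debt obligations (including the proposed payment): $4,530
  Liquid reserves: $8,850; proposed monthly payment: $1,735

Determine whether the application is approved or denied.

Credit score 789 ≥ 680 (meets base)
DTI: 4,530 ÷ 10,000 = 45.3%, over the 43% base limit.
Reserves = 8,850/1,735 = 5.1 months ≥ 4
45.3% falls in the override range (43%–46%), so the compensating-factor test applies.
Override check — reserves: 5.1 mo (short of 8); score: 789 (ok).
Override conditions not both satisfied; exception does not apply.

Denied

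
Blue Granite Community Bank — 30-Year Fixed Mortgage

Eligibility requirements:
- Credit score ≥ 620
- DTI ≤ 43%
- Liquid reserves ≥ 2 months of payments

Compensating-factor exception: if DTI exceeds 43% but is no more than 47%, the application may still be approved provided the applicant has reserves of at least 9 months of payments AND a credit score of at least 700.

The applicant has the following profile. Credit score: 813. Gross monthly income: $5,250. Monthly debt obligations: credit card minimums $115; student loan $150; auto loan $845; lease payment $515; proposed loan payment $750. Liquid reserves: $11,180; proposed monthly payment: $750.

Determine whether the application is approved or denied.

Credit score 813 ≥ 620 (meets base)
Total debts = (115 + 150 + 845 + 515 + 750) = 2,375. DTI = 2,375/5,250 = 45.2% > 43% — standard DTI limit exceeded.
Reserves: 11,180 ÷ 750 = 14.9 months (meets 2-month minimum)
DTI 45.2% is within the 43%–47% exception band; checking compensating factors.
Override check — reserves: 14.9 mo (ok); score: 813 (ok).
Both compensating conditions met → exception applies.

Approved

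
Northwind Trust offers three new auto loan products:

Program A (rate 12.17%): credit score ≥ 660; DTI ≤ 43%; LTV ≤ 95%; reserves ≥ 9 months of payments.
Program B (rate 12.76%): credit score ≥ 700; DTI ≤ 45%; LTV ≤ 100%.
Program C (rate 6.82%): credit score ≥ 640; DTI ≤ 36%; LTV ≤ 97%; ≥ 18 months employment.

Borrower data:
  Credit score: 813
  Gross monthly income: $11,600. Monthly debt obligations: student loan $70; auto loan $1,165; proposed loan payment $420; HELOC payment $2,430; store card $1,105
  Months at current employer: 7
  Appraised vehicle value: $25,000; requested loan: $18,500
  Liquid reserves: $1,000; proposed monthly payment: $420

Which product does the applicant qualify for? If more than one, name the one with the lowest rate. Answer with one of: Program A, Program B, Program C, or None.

Total debts = (70 + 1,165 + 420 + 2,430 + 1,105) = 5,190; DTI = 5,190/11,600 = 44.7%.
LTV = 18,500/25,000 = 74%.
Reserves = 1,000/420 = 2.4 months.
Program A: score 813 ≥ 660; DTI 44.7% > 43%; LTV 74% ≤ 95%; reserves 2.4 < 9 mo → does not qualify.
Program B: score 813 ≥ 700; DTI 44.7% ≤ 45%; LTV 74% ≤ 100% → qualifies.
Program C: score 813 ≥ 640; DTI 44.7% > 36%; LTV 74% ≤ 97%; employment 7 < 18 mo → does not qualify.

Program B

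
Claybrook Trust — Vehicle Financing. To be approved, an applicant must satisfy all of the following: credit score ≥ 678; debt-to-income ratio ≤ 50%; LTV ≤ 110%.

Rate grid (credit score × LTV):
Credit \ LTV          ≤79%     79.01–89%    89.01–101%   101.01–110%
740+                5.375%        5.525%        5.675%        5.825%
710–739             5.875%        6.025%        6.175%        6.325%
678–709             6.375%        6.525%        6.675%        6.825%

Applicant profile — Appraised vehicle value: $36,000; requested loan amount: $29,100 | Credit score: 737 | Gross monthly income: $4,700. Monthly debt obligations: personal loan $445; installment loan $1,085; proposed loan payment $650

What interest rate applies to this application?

Credit score 737 ≥ 678; Total monthly debts = (445 + 1,085 + 650) = 2,180. DTI = 2,180/4,700 = 46.4% ≤ 50%
LTV = 29,100/36,000 = 80.8% ≤ 110%
Row: 737 falls in 710–739. Column: 80.8% falls in 79.01–89%. Rate = 6.025%.

6.025%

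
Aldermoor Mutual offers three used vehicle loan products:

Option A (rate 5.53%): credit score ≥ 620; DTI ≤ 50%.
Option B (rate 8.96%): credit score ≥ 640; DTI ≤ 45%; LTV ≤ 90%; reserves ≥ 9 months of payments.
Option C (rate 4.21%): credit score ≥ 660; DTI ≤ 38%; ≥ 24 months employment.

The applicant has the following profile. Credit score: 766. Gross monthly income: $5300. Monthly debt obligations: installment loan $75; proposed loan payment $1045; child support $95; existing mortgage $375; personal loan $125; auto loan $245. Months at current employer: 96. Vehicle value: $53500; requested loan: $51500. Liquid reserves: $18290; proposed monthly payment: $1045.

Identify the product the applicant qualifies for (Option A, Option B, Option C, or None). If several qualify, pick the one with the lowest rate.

Total debts = (75 + 1,045 + 95 + 375 + 125 + 245) = 1,960; DTI = 1,960/5,300 = 37%.
LTV = 51,500/53,500 = 96.3%.
Reserves = 18,290/1,045 = 17.5 months.
Option A: score 766 ≥ 620; DTI 37% ≤ 50% → qualifies.
Option B: score 766 ≥ 640; DTI 37% ≤ 45%; LTV 96.3% > 90%; reserves 17.5 ≥ 9 mo → does not qualify.
Option C: score 766 ≥ 660; DTI 37% ≤ 38%; employment 96 ≥ 24 mo → qualifies.
Qualifying: Option A, Option C. Lowest rate is 4.21% → Option C.

Option C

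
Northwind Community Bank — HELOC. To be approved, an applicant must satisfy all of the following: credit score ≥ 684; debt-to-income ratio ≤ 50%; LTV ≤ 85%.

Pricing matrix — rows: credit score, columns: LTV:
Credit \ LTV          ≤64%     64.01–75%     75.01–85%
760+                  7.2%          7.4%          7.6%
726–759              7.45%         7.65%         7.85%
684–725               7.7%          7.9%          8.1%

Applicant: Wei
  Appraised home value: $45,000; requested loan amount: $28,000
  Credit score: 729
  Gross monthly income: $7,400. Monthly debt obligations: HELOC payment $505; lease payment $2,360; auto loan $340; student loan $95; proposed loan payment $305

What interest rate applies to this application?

7.45%

Credit score 729 ≥ 684; Total monthly debts = (505 + 2,360 + 340 + 95 + 305) = 3,605. Debt-to-income = 3,605/7,400 = 48.7% — meets 50% limit
LTV = 28,000/45,000 = 62.2% ≤ 85%
Score 729 is in the 726–759 band; LTV 62.2% is in the ≤64% band → 7.45%.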